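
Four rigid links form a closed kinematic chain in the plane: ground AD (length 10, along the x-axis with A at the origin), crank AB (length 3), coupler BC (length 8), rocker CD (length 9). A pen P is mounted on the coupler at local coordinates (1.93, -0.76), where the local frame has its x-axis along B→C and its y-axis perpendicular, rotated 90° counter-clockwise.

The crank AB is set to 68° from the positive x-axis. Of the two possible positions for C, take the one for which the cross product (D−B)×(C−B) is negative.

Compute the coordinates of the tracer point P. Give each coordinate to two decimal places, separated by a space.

0.73 0.75

A=(0,0), D=(10.00,0)
B = A + 3.00·(cos68°, sin68°) = (1.1238, 2.7816)
|BD| = 9.3018
circle(B,8.00) ∩ circle(D,9.00): a=3.7371, h=7.0735
  candidates: C₊=(6.8051,8.4138) cross=65.796; C₋=(2.5747,-5.0858) cross=-65.796
  mode - wants cross < 0 → take C=(2.5747,-5.0858) (cross=-65.796)
ex = (C−B)/|BC| = (0.1814,-0.9834); ey = (0.9834,0.1814)
P = B + 1.93·ex + -0.76·ey = (0.7265,0.7457)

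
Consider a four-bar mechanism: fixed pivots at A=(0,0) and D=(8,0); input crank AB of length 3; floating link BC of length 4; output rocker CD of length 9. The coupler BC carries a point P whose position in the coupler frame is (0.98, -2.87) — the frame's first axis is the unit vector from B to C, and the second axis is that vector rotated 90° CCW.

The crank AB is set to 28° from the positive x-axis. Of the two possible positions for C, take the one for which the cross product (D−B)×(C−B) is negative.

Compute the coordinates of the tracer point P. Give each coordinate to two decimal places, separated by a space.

A=(0,0), D=(8.00,0)
B = A + 3.00·(cos28°, sin28°) = (2.6488, 1.4084)
|BD| = 5.5334
circle(B,4.00) ∩ circle(D,9.00): a=-3.1067, h=2.5196
  candidates: C₊=(0.2857,4.6358) cross=13.942; C₋=(-0.9969,-0.2374) cross=-13.942
  mode - wants cross < 0 → take C=(-0.9969,-0.2374) (cross=-13.942)
ex = (C−B)/|BC| = (-0.9114,-0.4115); ey = (0.4115,-0.9114)
P = B + 0.98·ex + -2.87·ey = (0.5748,3.6210)

0.57 3.62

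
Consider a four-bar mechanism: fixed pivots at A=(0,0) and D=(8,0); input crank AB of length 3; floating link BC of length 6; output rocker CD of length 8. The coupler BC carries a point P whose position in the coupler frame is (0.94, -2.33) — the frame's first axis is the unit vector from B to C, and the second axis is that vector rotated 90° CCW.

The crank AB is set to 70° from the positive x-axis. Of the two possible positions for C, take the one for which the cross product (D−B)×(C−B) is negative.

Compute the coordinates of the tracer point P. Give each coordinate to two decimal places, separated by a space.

-1.36 2.03

A=(0,0), D=(8.00,0)
B = A + 3.00·(cos70°, sin70°) = (1.0261, 2.8191)
|BD| = 7.5222
circle(B,6.00) ∩ circle(D,8.00): a=1.8999, h=5.6912
  candidates: C₊=(4.9204,7.3835) cross=42.811; C₋=(0.6546,-3.1694) cross=-42.811
  mode - wants cross < 0 → take C=(0.6546,-3.1694) (cross=-42.811)
ex = (C−B)/|BC| = (-0.0619,-0.9981); ey = (0.9981,-0.0619)
P = B + 0.94·ex + -2.33·ey = (-1.3577,2.0251)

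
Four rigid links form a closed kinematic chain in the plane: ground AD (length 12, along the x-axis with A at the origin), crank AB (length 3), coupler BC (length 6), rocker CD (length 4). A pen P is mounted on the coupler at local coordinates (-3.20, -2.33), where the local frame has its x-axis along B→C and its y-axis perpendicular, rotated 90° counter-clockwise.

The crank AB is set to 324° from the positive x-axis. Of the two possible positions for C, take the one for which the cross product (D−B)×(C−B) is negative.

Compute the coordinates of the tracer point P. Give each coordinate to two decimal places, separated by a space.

A=(0,0), D=(12.00,0)
B = A + 3.00·(cos324°, sin324°) = (2.4271, -1.7634)
|BD| = 9.7340
circle(B,6.00) ∩ circle(D,4.00): a=5.8943, h=1.1211
  candidates: C₊=(8.0208,0.4070) cross=10.913; C₋=(8.4270,-1.7981) cross=-10.913
  mode - wants cross < 0 → take C=(8.4270,-1.7981) (cross=-10.913)
ex = (C−B)/|BC| = (1.0000,-0.0058); ey = (0.0058,1.0000)
P = B + -3.20·ex + -2.33·ey = (-0.7864,-4.0748)

-0.79 -4.07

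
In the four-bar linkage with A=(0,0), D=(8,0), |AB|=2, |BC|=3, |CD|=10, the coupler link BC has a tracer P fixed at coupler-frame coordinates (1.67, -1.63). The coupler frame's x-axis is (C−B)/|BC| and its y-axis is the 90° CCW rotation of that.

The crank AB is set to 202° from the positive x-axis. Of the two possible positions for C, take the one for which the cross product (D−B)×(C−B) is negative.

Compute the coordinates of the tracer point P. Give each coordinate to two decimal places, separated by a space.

A=(0,0), D=(8.00,0)
B = A + 2.00·(cos202°, sin202°) = (-1.8544, -0.7492)
|BD| = 9.8828
circle(B,3.00) ∩ circle(D,10.00): a=0.3374, h=2.9810
  candidates: C₊=(-1.7439,2.2488) cross=29.460; C₋=(-1.2919,-3.6960) cross=-29.460
  mode - wants cross < 0 → take C=(-1.2919,-3.6960) (cross=-29.460)
ex = (C−B)/|BC| = (0.1875,-0.9823); ey = (0.9823,0.1875)
P = B + 1.67·ex + -1.63·ey = (-3.1424,-2.6952)

-3.14 -2.70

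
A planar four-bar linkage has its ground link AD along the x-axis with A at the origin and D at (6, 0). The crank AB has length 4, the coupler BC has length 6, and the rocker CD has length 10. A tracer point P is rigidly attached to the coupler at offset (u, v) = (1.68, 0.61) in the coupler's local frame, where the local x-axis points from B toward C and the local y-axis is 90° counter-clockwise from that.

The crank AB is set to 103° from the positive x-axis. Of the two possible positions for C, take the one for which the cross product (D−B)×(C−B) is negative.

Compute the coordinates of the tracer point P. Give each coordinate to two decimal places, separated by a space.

-1.22 2.14

A=(0,0), D=(6.00,0)
B = A + 4.00·(cos103°, sin103°) = (-0.8998, 3.8975)
|BD| = 7.9245
circle(B,6.00) ∩ circle(D,10.00): a=-0.0759, h=5.9995
  candidates: C₊=(1.9849,9.1585) cross=47.543; C₋=(-3.9166,-1.2889) cross=-47.543
  mode - wants cross < 0 → take C=(-3.9166,-1.2889) (cross=-47.543)
ex = (C−B)/|BC| = (-0.5028,-0.8644); ey = (0.8644,-0.5028)
P = B + 1.68·ex + 0.61·ey = (-1.2172,2.1386)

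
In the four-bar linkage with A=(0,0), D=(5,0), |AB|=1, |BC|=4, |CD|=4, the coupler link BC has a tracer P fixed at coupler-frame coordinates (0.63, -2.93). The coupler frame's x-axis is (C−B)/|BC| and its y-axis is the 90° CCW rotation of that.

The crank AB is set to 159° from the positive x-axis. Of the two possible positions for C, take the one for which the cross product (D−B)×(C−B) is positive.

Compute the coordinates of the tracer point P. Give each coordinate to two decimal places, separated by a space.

A=(0,0), D=(5.00,0)
B = A + 1.00·(cos159°, sin159°) = (-0.9336, 0.3584)
|BD| = 5.9444
circle(B,4.00) ∩ circle(D,4.00): a=2.9722, h=2.6769
  candidates: C₊=(2.1946,2.8513) cross=15.913; C₋=(1.8718,-2.4929) cross=-15.913
  mode + wants cross > 0 → take C=(2.1946,2.8513) (cross=15.913)
ex = (C−B)/|BC| = (0.7820,0.6232); ey = (-0.6232,0.7820)
P = B + 0.63·ex + -2.93·ey = (1.3852,-1.5404)

1.39 -1.54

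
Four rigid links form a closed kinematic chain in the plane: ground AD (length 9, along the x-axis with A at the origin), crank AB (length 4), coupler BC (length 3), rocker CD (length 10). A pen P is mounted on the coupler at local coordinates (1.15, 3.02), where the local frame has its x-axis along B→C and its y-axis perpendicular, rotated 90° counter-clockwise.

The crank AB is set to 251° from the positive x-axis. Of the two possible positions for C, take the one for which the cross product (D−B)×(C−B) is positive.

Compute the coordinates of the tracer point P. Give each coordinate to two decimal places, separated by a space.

A=(0,0), D=(9.00,0)
B = A + 4.00·(cos251°, sin251°) = (-1.3023, -3.7821)
|BD| = 10.9746
circle(B,3.00) ∩ circle(D,10.00): a=1.3413, h=2.6834
  candidates: C₊=(-0.9679,-0.8008) cross=29.450; C₋=(0.8817,-5.8389) cross=-29.450
  mode + wants cross > 0 → take C=(-0.9679,-0.8008) (cross=29.450)
ex = (C−B)/|BC| = (0.1115,0.9938); ey = (-0.9938,0.1115)
P = B + 1.15·ex + 3.02·ey = (-4.1753,-2.3026)

-4.18 -2.30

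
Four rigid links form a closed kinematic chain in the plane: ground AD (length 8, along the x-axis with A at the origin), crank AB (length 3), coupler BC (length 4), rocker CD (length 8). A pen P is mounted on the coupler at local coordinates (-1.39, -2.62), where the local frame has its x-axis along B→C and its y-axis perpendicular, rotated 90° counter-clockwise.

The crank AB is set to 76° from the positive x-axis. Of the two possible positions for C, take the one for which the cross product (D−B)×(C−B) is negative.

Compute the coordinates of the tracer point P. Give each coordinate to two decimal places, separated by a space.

A=(0,0), D=(8.00,0)
B = A + 3.00·(cos76°, sin76°) = (0.7258, 2.9109)
|BD| = 7.8350
circle(B,4.00) ∩ circle(D,8.00): a=0.8544, h=3.9077
  candidates: C₊=(2.9708,6.2215) cross=30.617; C₋=(0.0672,-1.0345) cross=-30.617
  mode - wants cross < 0 → take C=(0.0672,-1.0345) (cross=-30.617)
ex = (C−B)/|BC| = (-0.1646,-0.9864); ey = (0.9864,-0.1646)
P = B + -1.39·ex + -2.62·ey = (-1.6296,4.7133)

-1.63 4.71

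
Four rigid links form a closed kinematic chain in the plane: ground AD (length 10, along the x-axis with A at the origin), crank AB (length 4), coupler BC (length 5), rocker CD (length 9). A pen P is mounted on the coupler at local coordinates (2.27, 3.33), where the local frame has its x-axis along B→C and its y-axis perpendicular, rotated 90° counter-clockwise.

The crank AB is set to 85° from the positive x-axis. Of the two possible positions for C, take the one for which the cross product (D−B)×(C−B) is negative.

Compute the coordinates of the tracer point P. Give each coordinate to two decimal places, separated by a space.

3.96 2.21

A=(0,0), D=(10.00,0)
B = A + 4.00·(cos85°, sin85°) = (0.3486, 3.9848)
|BD| = 10.4416
circle(B,5.00) ∩ circle(D,9.00): a=2.5392, h=4.3072
  candidates: C₊=(4.3394,6.9970) cross=44.975; C₋=(1.0519,-0.9655) cross=-44.975
  mode - wants cross < 0 → take C=(1.0519,-0.9655) (cross=-44.975)
ex = (C−B)/|BC| = (0.1407,-0.9901); ey = (0.9901,0.1407)
P = B + 2.27·ex + 3.33·ey = (3.9648,2.2058)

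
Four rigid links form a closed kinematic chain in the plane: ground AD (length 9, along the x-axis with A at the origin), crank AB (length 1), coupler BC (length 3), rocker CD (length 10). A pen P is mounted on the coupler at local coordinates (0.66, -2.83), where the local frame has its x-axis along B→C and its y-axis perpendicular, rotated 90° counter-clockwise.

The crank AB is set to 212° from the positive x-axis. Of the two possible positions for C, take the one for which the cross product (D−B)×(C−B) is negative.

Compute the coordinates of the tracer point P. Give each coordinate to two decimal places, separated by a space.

A=(0,0), D=(9.00,0)
B = A + 1.00·(cos212°, sin212°) = (-0.8480, -0.5299)
|BD| = 9.8623
circle(B,3.00) ∩ circle(D,10.00): a=0.3176, h=2.9831
  candidates: C₊=(-0.6912,2.4660) cross=29.421; C₋=(-0.3706,-3.4917) cross=-29.421
  mode - wants cross < 0 → take C=(-0.3706,-3.4917) (cross=-29.421)
ex = (C−B)/|BC| = (0.1591,-0.9873); ey = (0.9873,0.1591)
P = B + 0.66·ex + -2.83·ey = (-3.5369,-1.6319)

-3.54 -1.63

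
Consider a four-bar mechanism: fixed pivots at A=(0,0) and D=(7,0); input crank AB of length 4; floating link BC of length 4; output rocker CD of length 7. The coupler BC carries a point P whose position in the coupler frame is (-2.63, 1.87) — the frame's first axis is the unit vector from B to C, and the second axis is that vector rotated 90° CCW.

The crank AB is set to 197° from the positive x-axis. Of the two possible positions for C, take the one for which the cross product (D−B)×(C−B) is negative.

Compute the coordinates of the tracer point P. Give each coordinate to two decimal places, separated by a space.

-6.29 0.91

A=(0,0), D=(7.00,0)
B = A + 4.00·(cos197°, sin197°) = (-3.8252, -1.1695)
|BD| = 10.8882
circle(B,4.00) ∩ circle(D,7.00): a=3.9287, h=0.7519
  candidates: C₊=(0.0000,-0.0000) cross=8.186; C₋=(0.1615,-1.4950) cross=-8.186
  mode - wants cross < 0 → take C=(0.1615,-1.4950) (cross=-8.186)
ex = (C−B)/|BC| = (0.9967,-0.0814); ey = (0.0814,0.9967)
P = B + -2.63·ex + 1.87·ey = (-6.2943,0.9083)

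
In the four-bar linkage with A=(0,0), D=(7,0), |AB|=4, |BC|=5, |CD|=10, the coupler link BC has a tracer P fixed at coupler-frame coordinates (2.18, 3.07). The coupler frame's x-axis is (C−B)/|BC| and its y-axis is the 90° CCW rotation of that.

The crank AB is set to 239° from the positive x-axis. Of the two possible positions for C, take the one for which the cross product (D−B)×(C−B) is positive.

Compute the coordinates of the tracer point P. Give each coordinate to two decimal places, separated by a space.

A=(0,0), D=(7.00,0)
B = A + 4.00·(cos239°, sin239°) = (-2.0602, -3.4287)
|BD| = 9.6872
circle(B,5.00) ∩ circle(D,10.00): a=0.9725, h=4.9045
  candidates: C₊=(-2.8865,1.5026) cross=47.511; C₋=(0.5853,-7.6715) cross=-47.511
  mode + wants cross > 0 → take C=(-2.8865,1.5026) (cross=47.511)
ex = (C−B)/|BC| = (-0.1653,0.9862); ey = (-0.9862,-0.1653)
P = B + 2.18·ex + 3.07·ey = (-5.4482,-1.7860)

-5.45 -1.79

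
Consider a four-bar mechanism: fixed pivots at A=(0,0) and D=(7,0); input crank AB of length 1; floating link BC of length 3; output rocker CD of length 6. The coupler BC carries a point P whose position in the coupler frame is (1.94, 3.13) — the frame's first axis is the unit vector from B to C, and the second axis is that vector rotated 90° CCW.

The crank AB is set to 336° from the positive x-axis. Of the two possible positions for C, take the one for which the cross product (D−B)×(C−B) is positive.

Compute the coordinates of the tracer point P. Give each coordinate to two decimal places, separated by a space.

-1.73 2.16

A=(0,0), D=(7.00,0)
B = A + 1.00·(cos336°, sin336°) = (0.9135, -0.4067)
|BD| = 6.1000
circle(B,3.00) ∩ circle(D,6.00): a=0.8369, h=2.8809
  candidates: C₊=(1.5565,2.5236) cross=17.574; C₋=(1.9407,-3.2254) cross=-17.574
  mode + wants cross > 0 → take C=(1.5565,2.5236) (cross=17.574)
ex = (C−B)/|BC| = (0.2143,0.9768); ey = (-0.9768,0.2143)
P = B + 1.94·ex + 3.13·ey = (-1.7279,2.1590)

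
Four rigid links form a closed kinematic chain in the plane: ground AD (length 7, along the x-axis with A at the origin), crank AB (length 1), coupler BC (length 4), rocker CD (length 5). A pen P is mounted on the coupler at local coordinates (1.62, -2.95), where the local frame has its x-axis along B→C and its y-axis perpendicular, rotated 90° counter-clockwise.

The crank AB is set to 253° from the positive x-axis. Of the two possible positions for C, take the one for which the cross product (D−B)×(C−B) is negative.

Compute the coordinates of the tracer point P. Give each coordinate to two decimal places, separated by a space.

-0.51 -4.31

A=(0,0), D=(7.00,0)
B = A + 1.00·(cos253°, sin253°) = (-0.2924, -0.9563)
|BD| = 7.3548
circle(B,4.00) ∩ circle(D,5.00): a=3.0656, h=2.5695
  candidates: C₊=(2.4131,1.9900) cross=18.898; C₋=(3.0813,-3.1054) cross=-18.898
  mode - wants cross < 0 → take C=(3.0813,-3.1054) (cross=-18.898)
ex = (C−B)/|BC| = (0.8434,-0.5373); ey = (0.5373,0.8434)
P = B + 1.62·ex + -2.95·ey = (-0.5110,-4.3147)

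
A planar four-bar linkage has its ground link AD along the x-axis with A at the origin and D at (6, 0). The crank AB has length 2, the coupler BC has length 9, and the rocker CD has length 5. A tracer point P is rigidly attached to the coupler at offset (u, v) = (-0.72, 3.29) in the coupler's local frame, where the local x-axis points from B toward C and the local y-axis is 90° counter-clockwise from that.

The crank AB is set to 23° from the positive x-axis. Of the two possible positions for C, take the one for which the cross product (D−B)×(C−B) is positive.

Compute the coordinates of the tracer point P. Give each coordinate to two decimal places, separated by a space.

A=(0,0), D=(6.00,0)
B = A + 2.00·(cos23°, sin23°) = (1.8410, 0.7815)
|BD| = 4.2318
circle(B,9.00) ∩ circle(D,5.00): a=8.7325, h=2.1779
  candidates: C₊=(10.8255,1.3094) cross=9.217; C₋=(10.0211,-2.9716) cross=-9.217
  mode + wants cross > 0 → take C=(10.8255,1.3094) (cross=9.217)
ex = (C−B)/|BC| = (0.9983,0.0587); ey = (-0.0587,0.9983)
P = B + -0.72·ex + 3.29·ey = (0.9293,4.0236)

0.93 4.02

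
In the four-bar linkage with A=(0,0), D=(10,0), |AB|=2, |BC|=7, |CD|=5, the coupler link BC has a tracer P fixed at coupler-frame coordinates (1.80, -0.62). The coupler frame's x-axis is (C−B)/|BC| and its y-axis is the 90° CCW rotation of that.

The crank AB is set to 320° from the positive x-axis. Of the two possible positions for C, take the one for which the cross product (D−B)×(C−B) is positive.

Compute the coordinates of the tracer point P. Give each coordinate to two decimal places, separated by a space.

3.25 -0.47

A=(0,0), D=(10.00,0)
B = A + 2.00·(cos320°, sin320°) = (1.5321, -1.2856)
|BD| = 8.5649
circle(B,7.00) ∩ circle(D,5.00): a=5.6835, h=4.0863
  candidates: C₊=(6.5379,3.6075) cross=34.999; C₋=(7.7646,-4.4725) cross=-34.999
  mode + wants cross > 0 → take C=(6.5379,3.6075) (cross=34.999)
ex = (C−B)/|BC| = (0.7151,0.6990); ey = (-0.6990,0.7151)
P = B + 1.80·ex + -0.62·ey = (3.2527,-0.4707)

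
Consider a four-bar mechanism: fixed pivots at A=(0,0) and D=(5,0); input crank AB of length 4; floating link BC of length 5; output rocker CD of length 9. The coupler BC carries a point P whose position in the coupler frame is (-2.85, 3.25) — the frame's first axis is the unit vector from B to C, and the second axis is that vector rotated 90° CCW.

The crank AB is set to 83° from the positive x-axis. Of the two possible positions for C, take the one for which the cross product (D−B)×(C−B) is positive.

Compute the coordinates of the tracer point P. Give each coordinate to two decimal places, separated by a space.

-3.59 2.55

A=(0,0), D=(5.00,0)
B = A + 4.00·(cos83°, sin83°) = (0.4875, 3.9702)
|BD| = 6.0104
circle(B,5.00) ∩ circle(D,9.00): a=-1.6534, h=4.7187
  candidates: C₊=(2.3631,8.6050) cross=28.362; C₋=(-3.8708,1.5196) cross=-28.362
  mode + wants cross > 0 → take C=(2.3631,8.6050) (cross=28.362)
ex = (C−B)/|BC| = (0.3751,0.9270); ey = (-0.9270,0.3751)
P = B + -2.85·ex + 3.25·ey = (-3.5943,2.5475)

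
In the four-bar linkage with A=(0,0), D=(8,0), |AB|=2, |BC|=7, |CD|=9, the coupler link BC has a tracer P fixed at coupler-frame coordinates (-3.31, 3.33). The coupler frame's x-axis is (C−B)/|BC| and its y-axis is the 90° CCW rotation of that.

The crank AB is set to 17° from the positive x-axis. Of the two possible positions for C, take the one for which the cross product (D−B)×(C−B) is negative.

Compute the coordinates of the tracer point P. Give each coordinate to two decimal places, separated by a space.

5.35 3.78

A=(0,0), D=(8.00,0)
B = A + 2.00·(cos17°, sin17°) = (1.9126, 0.5847)
|BD| = 6.1154
circle(B,7.00) ∩ circle(D,9.00): a=0.4414, h=6.9861
  candidates: C₊=(3.0199,7.4966) cross=42.723; C₋=(1.6840,-6.4115) cross=-42.723
  mode - wants cross < 0 → take C=(1.6840,-6.4115) (cross=-42.723)
ex = (C−B)/|BC| = (-0.0327,-0.9995); ey = (0.9995,-0.0327)
P = B + -3.31·ex + 3.33·ey = (5.3490,3.7842)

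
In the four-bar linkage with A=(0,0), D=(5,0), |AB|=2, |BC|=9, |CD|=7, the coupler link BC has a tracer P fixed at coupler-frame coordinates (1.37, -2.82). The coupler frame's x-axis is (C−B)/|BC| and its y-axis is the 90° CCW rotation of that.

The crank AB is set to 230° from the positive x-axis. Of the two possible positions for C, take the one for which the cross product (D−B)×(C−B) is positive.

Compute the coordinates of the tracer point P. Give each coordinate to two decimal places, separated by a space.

1.85 -1.52

A=(0,0), D=(5.00,0)
B = A + 2.00·(cos230°, sin230°) = (-1.2856, -1.5321)
|BD| = 6.4696
circle(B,9.00) ∩ circle(D,7.00): a=5.7079, h=6.9584
  candidates: C₊=(2.6121,6.5801) cross=45.018; C₋=(5.9078,-6.9409) cross=-45.018
  mode + wants cross > 0 → take C=(2.6121,6.5801) (cross=45.018)
ex = (C−B)/|BC| = (0.4331,0.9014); ey = (-0.9014,0.4331)
P = B + 1.37·ex + -2.82·ey = (1.8496,-1.5185)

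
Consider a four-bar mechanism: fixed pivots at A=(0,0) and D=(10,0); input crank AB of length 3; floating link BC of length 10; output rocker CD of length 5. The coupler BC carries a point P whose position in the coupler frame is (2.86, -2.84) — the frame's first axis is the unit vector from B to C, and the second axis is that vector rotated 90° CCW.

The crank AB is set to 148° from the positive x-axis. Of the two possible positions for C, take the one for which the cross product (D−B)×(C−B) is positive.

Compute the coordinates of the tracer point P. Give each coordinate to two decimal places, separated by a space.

A=(0,0), D=(10.00,0)
B = A + 3.00·(cos148°, sin148°) = (-2.5441, 1.5898)
|BD| = 12.6445
circle(B,10.00) ∩ circle(D,5.00): a=9.2880, h=3.7059
  candidates: C₊=(7.1360,4.0985) cross=46.859; C₋=(6.2042,-3.2545) cross=-46.859
  mode + wants cross > 0 → take C=(7.1360,4.0985) (cross=46.859)
ex = (C−B)/|BC| = (0.9680,0.2509); ey = (-0.2509,0.9680)
P = B + 2.86·ex + -2.84·ey = (0.9369,-0.4419)

0.94 -0.44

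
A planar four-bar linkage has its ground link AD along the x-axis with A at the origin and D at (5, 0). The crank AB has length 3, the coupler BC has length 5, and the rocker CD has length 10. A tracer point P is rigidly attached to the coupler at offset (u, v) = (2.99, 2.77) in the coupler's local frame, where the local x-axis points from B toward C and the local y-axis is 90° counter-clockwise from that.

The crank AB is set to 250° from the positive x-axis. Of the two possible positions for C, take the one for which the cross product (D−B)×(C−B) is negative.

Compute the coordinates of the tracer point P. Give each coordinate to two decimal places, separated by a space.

A=(0,0), D=(5.00,0)
B = A + 3.00·(cos250°, sin250°) = (-1.0261, -2.8191)
|BD| = 6.6529
circle(B,5.00) ∩ circle(D,10.00): a=-2.3102, h=4.4343
  candidates: C₊=(-4.9976,0.2185) cross=29.501; C₋=(-1.2397,-7.8145) cross=-29.501
  mode - wants cross < 0 → take C=(-1.2397,-7.8145) (cross=-29.501)
ex = (C−B)/|BC| = (-0.0427,-0.9991); ey = (0.9991,-0.0427)
P = B + 2.99·ex + 2.77·ey = (1.6137,-5.9247)

1.61 -5.92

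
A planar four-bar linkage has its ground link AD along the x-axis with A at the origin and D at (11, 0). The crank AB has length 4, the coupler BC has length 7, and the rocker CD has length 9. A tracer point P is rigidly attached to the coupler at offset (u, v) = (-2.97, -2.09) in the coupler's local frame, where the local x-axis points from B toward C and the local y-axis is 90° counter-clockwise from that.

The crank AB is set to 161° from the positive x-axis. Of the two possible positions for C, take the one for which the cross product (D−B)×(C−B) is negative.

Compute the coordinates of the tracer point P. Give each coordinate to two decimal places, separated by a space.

A=(0,0), D=(11.00,0)
B = A + 4.00·(cos161°, sin161°) = (-3.7821, 1.3023)
|BD| = 14.8393
circle(B,7.00) ∩ circle(D,9.00): a=6.3414, h=2.9641
  candidates: C₊=(2.7950,3.6984) cross=43.986; C₋=(2.2748,-2.2069) cross=-43.986
  mode - wants cross < 0 → take C=(2.2748,-2.2069) (cross=-43.986)
ex = (C−B)/|BC| = (0.8653,-0.5013); ey = (0.5013,0.8653)
P = B + -2.97·ex + -2.09·ey = (-7.3997,0.9828)

-7.40 0.98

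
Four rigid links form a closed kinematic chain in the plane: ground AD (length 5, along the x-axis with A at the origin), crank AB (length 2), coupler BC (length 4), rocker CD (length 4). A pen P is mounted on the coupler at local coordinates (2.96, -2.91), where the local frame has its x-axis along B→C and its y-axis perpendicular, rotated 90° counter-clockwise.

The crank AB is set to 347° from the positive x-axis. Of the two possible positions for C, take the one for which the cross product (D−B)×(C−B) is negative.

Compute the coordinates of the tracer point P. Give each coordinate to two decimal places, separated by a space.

A=(0,0), D=(5.00,0)
B = A + 2.00·(cos347°, sin347°) = (1.9487, -0.4499)
|BD| = 3.0843
circle(B,4.00) ∩ circle(D,4.00): a=1.5421, h=3.6908
  candidates: C₊=(2.9360,3.4264) cross=11.383; C₋=(4.0127,-3.8763) cross=-11.383
  mode - wants cross < 0 → take C=(4.0127,-3.8763) (cross=-11.383)
ex = (C−B)/|BC| = (0.5160,-0.8566); ey = (0.8566,0.5160)
P = B + 2.96·ex + -2.91·ey = (0.9834,-4.4870)

0.98 -4.49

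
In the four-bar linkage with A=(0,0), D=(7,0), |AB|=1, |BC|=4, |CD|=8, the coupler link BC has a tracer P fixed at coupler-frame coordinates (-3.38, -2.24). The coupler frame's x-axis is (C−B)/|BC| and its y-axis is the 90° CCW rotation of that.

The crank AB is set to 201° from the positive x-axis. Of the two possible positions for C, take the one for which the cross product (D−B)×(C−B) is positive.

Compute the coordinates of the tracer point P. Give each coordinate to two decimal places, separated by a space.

0.61 -4.11

A=(0,0), D=(7.00,0)
B = A + 1.00·(cos201°, sin201°) = (-0.9336, -0.3584)
|BD| = 7.9417
circle(B,4.00) ∩ circle(D,8.00): a=0.9488, h=3.8858
  candidates: C₊=(-0.1611,3.5663) cross=30.860; C₋=(0.1896,-4.1974) cross=-30.860
  mode + wants cross > 0 → take C=(-0.1611,3.5663) (cross=30.860)
ex = (C−B)/|BC| = (0.1931,0.9812); ey = (-0.9812,0.1931)
P = B + -3.38·ex + -2.24·ey = (0.6115,-4.1073)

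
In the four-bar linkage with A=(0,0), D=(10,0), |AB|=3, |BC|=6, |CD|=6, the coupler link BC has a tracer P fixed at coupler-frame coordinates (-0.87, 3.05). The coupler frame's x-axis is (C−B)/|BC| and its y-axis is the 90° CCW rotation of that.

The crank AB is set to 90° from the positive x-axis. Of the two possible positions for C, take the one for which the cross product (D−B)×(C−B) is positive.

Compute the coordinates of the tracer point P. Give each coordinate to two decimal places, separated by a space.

A=(0,0), D=(10.00,0)
B = A + 3.00·(cos90°, sin90°) = (0.0000, 3.0000)
|BD| = 10.4403
circle(B,6.00) ∩ circle(D,6.00): a=5.2202, h=2.9580
  candidates: C₊=(5.8500,4.3333) cross=30.883; C₋=(4.1500,-1.3333) cross=-30.883
  mode + wants cross > 0 → take C=(5.8500,4.3333) (cross=30.883)
ex = (C−B)/|BC| = (0.9750,0.2222); ey = (-0.2222,0.9750)
P = B + -0.87·ex + 3.05·ey = (-1.5260,5.7804)

-1.53 5.78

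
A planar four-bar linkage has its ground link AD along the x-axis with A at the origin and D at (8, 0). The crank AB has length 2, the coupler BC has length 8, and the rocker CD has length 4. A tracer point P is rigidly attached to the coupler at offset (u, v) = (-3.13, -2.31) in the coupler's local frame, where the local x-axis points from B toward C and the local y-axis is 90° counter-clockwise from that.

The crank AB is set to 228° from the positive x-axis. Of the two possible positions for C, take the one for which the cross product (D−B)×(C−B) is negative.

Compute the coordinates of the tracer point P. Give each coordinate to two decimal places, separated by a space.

-4.98 -2.86

A=(0,0), D=(8.00,0)
B = A + 2.00·(cos228°, sin228°) = (-1.3383, -1.4863)
|BD| = 9.4558
circle(B,8.00) ∩ circle(D,4.00): a=7.2660, h=3.3474
  candidates: C₊=(5.3113,2.9616) cross=31.652; C₋=(6.3636,-3.6500) cross=-31.652
  mode - wants cross < 0 → take C=(6.3636,-3.6500) (cross=-31.652)
ex = (C−B)/|BC| = (0.9627,-0.2705); ey = (0.2705,0.9627)
P = B + -3.13·ex + -2.31·ey = (-4.9764,-2.8637)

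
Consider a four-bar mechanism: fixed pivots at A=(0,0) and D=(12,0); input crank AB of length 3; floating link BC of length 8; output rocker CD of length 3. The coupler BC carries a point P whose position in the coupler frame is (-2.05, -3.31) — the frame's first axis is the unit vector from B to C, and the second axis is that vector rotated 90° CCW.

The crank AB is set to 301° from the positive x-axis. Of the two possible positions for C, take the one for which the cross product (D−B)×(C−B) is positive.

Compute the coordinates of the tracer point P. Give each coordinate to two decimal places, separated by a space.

0.82 -6.40

A=(0,0), D=(12.00,0)
B = A + 3.00·(cos301°, sin301°) = (1.5451, -2.5715)
|BD| = 10.7665
circle(B,8.00) ∩ circle(D,3.00): a=7.9375, h=0.9983
  candidates: C₊=(9.0144,0.2937) cross=10.748; C₋=(9.4913,-1.6451) cross=-10.748
  mode + wants cross > 0 → take C=(9.0144,0.2937) (cross=10.748)
ex = (C−B)/|BC| = (0.9337,0.3582); ey = (-0.3582,0.9337)
P = B + -2.05·ex + -3.31·ey = (0.8166,-6.3961)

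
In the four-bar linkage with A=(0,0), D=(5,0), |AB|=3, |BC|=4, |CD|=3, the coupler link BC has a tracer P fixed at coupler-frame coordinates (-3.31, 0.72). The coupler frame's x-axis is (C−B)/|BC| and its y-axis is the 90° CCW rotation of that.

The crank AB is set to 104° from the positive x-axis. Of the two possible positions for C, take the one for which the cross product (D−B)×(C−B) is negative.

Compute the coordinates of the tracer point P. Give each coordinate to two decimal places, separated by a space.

A=(0,0), D=(5.00,0)
B = A + 3.00·(cos104°, sin104°) = (-0.7258, 2.9109)
|BD| = 6.4232
circle(B,4.00) ∩ circle(D,3.00): a=3.7565, h=1.3743
  candidates: C₊=(3.2457,2.4336) cross=8.827; C₋=(2.0000,-0.0166) cross=-8.827
  mode - wants cross < 0 → take C=(2.0000,-0.0166) (cross=-8.827)
ex = (C−B)/|BC| = (0.6815,-0.7319); ey = (0.7319,0.6815)
P = B + -3.31·ex + 0.72·ey = (-2.4544,5.8240)

-2.45 5.82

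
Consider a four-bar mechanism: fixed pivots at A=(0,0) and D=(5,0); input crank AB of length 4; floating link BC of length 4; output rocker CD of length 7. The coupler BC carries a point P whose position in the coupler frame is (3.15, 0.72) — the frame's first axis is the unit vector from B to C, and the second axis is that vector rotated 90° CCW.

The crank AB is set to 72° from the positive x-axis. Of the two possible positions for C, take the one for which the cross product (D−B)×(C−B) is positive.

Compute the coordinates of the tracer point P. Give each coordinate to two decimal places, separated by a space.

A=(0,0), D=(5.00,0)
B = A + 4.00·(cos72°, sin72°) = (1.2361, 3.8042)
|BD| = 5.3516
circle(B,4.00) ∩ circle(D,7.00): a=-0.4074, h=3.9792
  candidates: C₊=(3.7782,6.8925) cross=21.295; C₋=(-1.8791,1.2951) cross=-21.295
  mode + wants cross > 0 → take C=(3.7782,6.8925) (cross=21.295)
ex = (C−B)/|BC| = (0.6355,0.7721); ey = (-0.7721,0.6355)
P = B + 3.15·ex + 0.72·ey = (2.6821,6.6939)

2.68 6.69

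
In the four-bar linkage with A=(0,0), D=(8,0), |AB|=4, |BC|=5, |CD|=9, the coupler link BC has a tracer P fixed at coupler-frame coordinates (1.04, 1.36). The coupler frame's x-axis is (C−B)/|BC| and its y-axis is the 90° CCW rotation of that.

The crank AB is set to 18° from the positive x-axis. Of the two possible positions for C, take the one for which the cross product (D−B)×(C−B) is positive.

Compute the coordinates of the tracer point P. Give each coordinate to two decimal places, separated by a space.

2.10 1.13

A=(0,0), D=(8.00,0)
B = A + 4.00·(cos18°, sin18°) = (3.8042, 1.2361)
|BD| = 4.3741
circle(B,5.00) ∩ circle(D,9.00): a=-4.2143, h=2.6906
  candidates: C₊=(0.5220,5.0079) cross=11.769; C₋=(-0.9987,-0.1539) cross=-11.769
  mode + wants cross > 0 → take C=(0.5220,5.0079) (cross=11.769)
ex = (C−B)/|BC| = (-0.6564,0.7544); ey = (-0.7544,-0.6564)
P = B + 1.04·ex + 1.36·ey = (2.0956,1.1278)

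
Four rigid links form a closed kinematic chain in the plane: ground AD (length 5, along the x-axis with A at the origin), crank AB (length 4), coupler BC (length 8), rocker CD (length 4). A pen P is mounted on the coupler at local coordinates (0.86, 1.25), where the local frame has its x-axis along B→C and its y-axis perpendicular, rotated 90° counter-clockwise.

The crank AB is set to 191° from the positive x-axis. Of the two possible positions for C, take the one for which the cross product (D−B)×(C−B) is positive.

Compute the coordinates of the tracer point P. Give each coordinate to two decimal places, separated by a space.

-3.84 0.75

A=(0,0), D=(5.00,0)
B = A + 4.00·(cos191°, sin191°) = (-3.9265, -0.7632)
|BD| = 8.9591
circle(B,8.00) ∩ circle(D,4.00): a=7.1584, h=3.5718
  candidates: C₊=(2.9016,3.4054) cross=32.000; C₋=(3.5101,-3.7122) cross=-32.000
  mode + wants cross > 0 → take C=(2.9016,3.4054) (cross=32.000)
ex = (C−B)/|BC| = (0.8535,0.5211); ey = (-0.5211,0.8535)
P = B + 0.86·ex + 1.25·ey = (-3.8438,0.7518)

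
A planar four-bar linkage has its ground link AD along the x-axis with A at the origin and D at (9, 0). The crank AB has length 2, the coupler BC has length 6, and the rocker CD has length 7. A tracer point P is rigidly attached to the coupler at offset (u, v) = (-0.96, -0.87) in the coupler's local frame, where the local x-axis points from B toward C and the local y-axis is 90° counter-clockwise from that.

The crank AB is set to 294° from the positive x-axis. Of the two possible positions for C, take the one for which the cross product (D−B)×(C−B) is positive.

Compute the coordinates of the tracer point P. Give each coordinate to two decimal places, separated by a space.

A=(0,0), D=(9.00,0)
B = A + 2.00·(cos294°, sin294°) = (0.8135, -1.8271)
|BD| = 8.3879
circle(B,6.00) ∩ circle(D,7.00): a=3.4190, h=4.9305
  candidates: C₊=(3.0764,3.7298) cross=41.357; C₋=(5.2244,-5.8945) cross=-41.357
  mode + wants cross > 0 → take C=(3.0764,3.7298) (cross=41.357)
ex = (C−B)/|BC| = (0.3772,0.9261); ey = (-0.9261,0.3772)
P = B + -0.96·ex + -0.87·ey = (1.2571,-3.0443)

1.26 -3.04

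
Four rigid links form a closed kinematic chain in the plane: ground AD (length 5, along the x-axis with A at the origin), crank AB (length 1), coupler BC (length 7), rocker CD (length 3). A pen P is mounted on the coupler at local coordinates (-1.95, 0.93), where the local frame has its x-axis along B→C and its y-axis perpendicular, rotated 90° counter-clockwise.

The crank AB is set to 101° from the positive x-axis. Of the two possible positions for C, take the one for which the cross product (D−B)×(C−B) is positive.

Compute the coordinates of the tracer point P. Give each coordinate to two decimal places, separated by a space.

A=(0,0), D=(5.00,0)
B = A + 1.00·(cos101°, sin101°) = (-0.1908, 0.9816)
|BD| = 5.2828
circle(B,7.00) ∩ circle(D,3.00): a=6.4273, h=2.7731
  candidates: C₊=(6.6398,2.5122) cross=14.650; C₋=(5.6092,-2.9375) cross=-14.650
  mode + wants cross > 0 → take C=(6.6398,2.5122) (cross=14.650)
ex = (C−B)/|BC| = (0.9758,0.2186); ey = (-0.2186,0.9758)
P = B + -1.95·ex + 0.93·ey = (-2.2970,1.4628)

-2.30 1.46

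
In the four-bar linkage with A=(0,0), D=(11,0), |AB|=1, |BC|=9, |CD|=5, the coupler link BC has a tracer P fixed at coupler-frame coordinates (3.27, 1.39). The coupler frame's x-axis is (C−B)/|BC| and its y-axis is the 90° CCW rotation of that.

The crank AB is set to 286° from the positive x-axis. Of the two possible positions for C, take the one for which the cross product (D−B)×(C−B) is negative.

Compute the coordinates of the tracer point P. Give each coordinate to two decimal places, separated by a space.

3.83 -0.92

A=(0,0), D=(11.00,0)
B = A + 1.00·(cos286°, sin286°) = (0.2756, -0.9613)
|BD| = 10.7674
circle(B,9.00) ∩ circle(D,5.00): a=7.9841, h=4.1538
  candidates: C₊=(7.8571,3.8887) cross=44.725; C₋=(8.5987,-4.3856) cross=-44.725
  mode - wants cross < 0 → take C=(8.5987,-4.3856) (cross=-44.725)
ex = (C−B)/|BC| = (0.9248,-0.3805); ey = (0.3805,0.9248)
P = B + 3.27·ex + 1.39·ey = (3.8286,-0.9200)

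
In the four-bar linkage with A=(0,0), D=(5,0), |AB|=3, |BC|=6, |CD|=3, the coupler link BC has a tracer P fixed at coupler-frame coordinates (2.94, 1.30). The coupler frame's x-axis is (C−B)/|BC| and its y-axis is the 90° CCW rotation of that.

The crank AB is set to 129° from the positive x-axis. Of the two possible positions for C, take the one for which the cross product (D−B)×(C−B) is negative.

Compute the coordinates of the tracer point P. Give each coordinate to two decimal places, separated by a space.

A=(0,0), D=(5.00,0)
B = A + 3.00·(cos129°, sin129°) = (-1.8880, 2.3314)
|BD| = 7.2718
circle(B,6.00) ∩ circle(D,3.00): a=5.4924, h=2.4153
  candidates: C₊=(4.0889,2.8583) cross=17.564; C₋=(2.5401,-1.7173) cross=-17.564
  mode - wants cross < 0 → take C=(2.5401,-1.7173) (cross=-17.564)
ex = (C−B)/|BC| = (0.7380,-0.6748); ey = (0.6748,0.7380)
P = B + 2.94·ex + 1.30·ey = (1.1590,1.3070)

1.16 1.31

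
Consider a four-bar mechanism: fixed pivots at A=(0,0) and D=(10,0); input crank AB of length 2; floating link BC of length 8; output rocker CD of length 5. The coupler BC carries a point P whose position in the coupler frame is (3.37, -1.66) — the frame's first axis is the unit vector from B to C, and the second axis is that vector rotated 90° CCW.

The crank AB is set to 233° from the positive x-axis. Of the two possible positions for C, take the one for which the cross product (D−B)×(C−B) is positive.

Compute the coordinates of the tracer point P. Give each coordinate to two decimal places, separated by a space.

2.54 -1.30

A=(0,0), D=(10.00,0)
B = A + 2.00·(cos233°, sin233°) = (-1.2036, -1.5973)
|BD| = 11.3169
circle(B,8.00) ∩ circle(D,5.00): a=7.3815, h=3.0843
  candidates: C₊=(5.6687,2.4980) cross=34.905; C₋=(6.5393,-3.6089) cross=-34.905
  mode + wants cross > 0 → take C=(5.6687,2.4980) (cross=34.905)
ex = (C−B)/|BC| = (0.8590,0.5119); ey = (-0.5119,0.8590)
P = B + 3.37·ex + -1.66·ey = (2.5411,-1.2982)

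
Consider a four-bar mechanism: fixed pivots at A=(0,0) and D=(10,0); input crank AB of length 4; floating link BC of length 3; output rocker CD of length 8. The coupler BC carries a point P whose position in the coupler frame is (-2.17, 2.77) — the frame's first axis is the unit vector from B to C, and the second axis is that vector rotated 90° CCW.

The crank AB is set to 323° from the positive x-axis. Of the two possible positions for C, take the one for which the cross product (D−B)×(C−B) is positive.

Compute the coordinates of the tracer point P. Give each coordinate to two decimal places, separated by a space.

A=(0,0), D=(10.00,0)
B = A + 4.00·(cos323°, sin323°) = (3.1945, -2.4073)
|BD| = 7.2187
circle(B,3.00) ∩ circle(D,8.00): a=-0.2002, h=2.9933
  candidates: C₊=(2.0076,0.3479) cross=21.608; C₋=(4.0040,-5.2960) cross=-21.608
  mode + wants cross > 0 → take C=(2.0076,0.3479) (cross=21.608)
ex = (C−B)/|BC| = (-0.3957,0.9184); ey = (-0.9184,-0.3957)
P = B + -2.17·ex + 2.77·ey = (1.5092,-5.4962)

1.51 -5.50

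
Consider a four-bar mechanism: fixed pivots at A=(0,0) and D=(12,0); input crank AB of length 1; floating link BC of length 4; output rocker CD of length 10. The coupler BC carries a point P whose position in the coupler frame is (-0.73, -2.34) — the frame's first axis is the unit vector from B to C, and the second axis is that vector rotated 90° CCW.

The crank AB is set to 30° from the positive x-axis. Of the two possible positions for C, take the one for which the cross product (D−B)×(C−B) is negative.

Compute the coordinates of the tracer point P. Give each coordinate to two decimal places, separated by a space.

A=(0,0), D=(12.00,0)
B = A + 1.00·(cos30°, sin30°) = (0.8660, 0.5000)
|BD| = 11.1452
circle(B,4.00) ∩ circle(D,10.00): a=1.8042, h=3.5700
  candidates: C₊=(2.8285,3.9855) cross=39.789; C₋=(2.5082,-3.1474) cross=-39.789
  mode - wants cross < 0 → take C=(2.5082,-3.1474) (cross=-39.789)
ex = (C−B)/|BC| = (0.4105,-0.9118); ey = (0.9118,0.4105)
P = B + -0.73·ex + -2.34·ey = (-1.5674,0.2050)

-1.57 0.20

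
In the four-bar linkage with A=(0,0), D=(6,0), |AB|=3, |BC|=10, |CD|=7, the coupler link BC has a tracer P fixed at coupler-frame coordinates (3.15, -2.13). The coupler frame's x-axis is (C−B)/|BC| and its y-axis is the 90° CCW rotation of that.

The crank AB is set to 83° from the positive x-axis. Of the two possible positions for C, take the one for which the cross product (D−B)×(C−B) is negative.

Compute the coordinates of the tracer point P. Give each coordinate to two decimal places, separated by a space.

-0.68 -0.68

A=(0,0), D=(6.00,0)
B = A + 3.00·(cos83°, sin83°) = (0.3656, 2.9776)
|BD| = 6.3728
circle(B,10.00) ∩ circle(D,7.00): a=7.1878, h=6.9524
  candidates: C₊=(9.9690,5.7660) cross=44.306; C₋=(3.4721,-6.5276) cross=-44.306
  mode - wants cross < 0 → take C=(3.4721,-6.5276) (cross=-44.306)
ex = (C−B)/|BC| = (0.3106,-0.9505); ey = (0.9505,0.3106)
P = B + 3.15·ex + -2.13·ey = (-0.6805,-0.6782)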